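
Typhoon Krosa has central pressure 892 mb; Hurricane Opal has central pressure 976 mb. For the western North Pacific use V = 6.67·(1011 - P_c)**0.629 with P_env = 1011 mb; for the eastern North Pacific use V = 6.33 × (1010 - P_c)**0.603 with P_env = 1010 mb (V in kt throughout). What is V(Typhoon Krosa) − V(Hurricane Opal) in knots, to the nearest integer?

Typhoon Krosa: ΔP = 119; V ≈ 6.67 × 119^0.629 ≈ 134.79 kt.
Hurricane Opal: ΔP = 34; V ≈ 6.33 × 34^0.603 ≈ 53.07 kt.
Difference ≈ 134.79 − 53.07 = 81.72 → 82 kt.

82 kt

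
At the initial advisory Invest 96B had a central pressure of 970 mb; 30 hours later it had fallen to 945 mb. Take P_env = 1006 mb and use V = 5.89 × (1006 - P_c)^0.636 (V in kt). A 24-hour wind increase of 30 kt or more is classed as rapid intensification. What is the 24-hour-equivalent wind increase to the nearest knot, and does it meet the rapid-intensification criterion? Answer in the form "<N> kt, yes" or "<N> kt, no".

V₁: ΔP = 36, V ≈ 5.89 × 36^0.636 ≈ 57.53 kt.
V₂: ΔP = 61, V ≈ 5.89 × 61^0.636 ≈ 80.46 kt.
ΔV over 30 h = 22.93 kt → 24 h equivalent = 22.93 × 24/30 ≈ 18.34 kt.
18 kt < 30 kt ⇒ not rapid intensification.

18 kt, no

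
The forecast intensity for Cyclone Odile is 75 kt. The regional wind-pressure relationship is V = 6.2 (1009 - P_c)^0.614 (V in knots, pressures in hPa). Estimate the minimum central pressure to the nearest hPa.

951 hPa

ΔP = (V / 6.2)^(1/0.614) = (75/6.2)^1.629.
75/6.2 = 12.097; 12.097^1.629 ≈ 57.98 hPa.
P_c = 1009 − 57.98 = 951.02 ≈ 951 hPa.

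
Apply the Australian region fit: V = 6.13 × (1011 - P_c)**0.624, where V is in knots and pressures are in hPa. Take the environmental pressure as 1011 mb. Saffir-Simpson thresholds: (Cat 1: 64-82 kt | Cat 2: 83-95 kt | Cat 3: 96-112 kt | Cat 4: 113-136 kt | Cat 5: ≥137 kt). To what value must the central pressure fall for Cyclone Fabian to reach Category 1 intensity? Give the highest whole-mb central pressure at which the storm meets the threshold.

Category 1 begins at V = 64 kt.
Required ΔP = (64/6.13)^(1/0.624) = 10.440^1.603 ≈ 42.91 mb.
P_c ≤ 1011 − 42.91 = 968.09, so the highest integer P_c is 968 mb.

968 mb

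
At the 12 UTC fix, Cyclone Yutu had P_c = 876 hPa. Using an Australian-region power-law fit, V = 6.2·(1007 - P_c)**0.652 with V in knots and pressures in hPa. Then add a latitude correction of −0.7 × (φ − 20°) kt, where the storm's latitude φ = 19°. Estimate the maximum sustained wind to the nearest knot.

ΔP = 1007 − 876 = 131 hPa.
131^0.652 ≈ 24.014.
V ≈ 6.2 × 24.014 ≈ 148.9 kt.
Latitude correction: −0.7 × (19 − 20) = 0.7 kt.
Corrected V ≈ 149.6 kt → 150 kt.

150 kt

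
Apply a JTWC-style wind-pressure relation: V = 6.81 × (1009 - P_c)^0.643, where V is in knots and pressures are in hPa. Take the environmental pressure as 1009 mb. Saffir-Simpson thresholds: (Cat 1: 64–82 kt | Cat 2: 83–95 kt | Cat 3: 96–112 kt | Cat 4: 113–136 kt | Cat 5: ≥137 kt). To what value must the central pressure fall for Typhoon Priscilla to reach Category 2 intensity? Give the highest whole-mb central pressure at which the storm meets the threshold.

960 mb

Category 2 begins at V = 83 kt.
Required ΔP = (83/6.81)^(1/0.643) = 12.188^1.555 ≈ 48.85 mb.
P_c ≤ 1009 − 48.85 = 960.15, so the highest integer P_c is 960 mb.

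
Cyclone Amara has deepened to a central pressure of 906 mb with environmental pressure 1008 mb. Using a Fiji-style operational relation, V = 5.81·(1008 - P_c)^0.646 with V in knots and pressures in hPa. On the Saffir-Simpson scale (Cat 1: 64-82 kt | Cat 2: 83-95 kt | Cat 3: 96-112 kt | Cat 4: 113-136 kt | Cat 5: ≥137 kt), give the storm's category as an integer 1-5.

4

ΔP = 1008 − 906 = 102 mb.
V ≈ 5.81 × 102^0.646 = 5.81 × 19.84 ≈ 115 kt.
115 kt falls in the Category 4 band.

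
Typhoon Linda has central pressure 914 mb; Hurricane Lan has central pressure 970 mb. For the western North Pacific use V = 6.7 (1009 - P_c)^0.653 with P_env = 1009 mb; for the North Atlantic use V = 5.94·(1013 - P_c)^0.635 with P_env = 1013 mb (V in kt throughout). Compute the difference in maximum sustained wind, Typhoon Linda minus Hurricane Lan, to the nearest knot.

Typhoon Linda: ΔP = 95; V ≈ 6.7 × 95^0.653 ≈ 131.08 kt.
Hurricane Lan: ΔP = 43; V ≈ 5.94 × 43^0.635 ≈ 64.72 kt.
Difference ≈ 131.08 − 64.72 = 66.36 → 66 kt.

66 kt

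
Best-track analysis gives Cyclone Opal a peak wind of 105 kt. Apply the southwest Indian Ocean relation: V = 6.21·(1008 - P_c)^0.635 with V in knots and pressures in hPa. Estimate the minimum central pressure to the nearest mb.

ΔP = (V / 6.21)^(1/0.635) = (105/6.21)^1.575.
105/6.21 = 16.908; 16.908^1.575 ≈ 85.90 mb.
P_c = 1008 − 85.90 = 922.10 ≈ 922 mb.

922 mb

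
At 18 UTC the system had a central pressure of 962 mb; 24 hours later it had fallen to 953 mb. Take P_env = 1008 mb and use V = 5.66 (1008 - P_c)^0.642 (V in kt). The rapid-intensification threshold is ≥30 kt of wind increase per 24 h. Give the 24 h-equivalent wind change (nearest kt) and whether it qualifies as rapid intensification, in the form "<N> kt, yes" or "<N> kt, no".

V₁: ΔP = 46, V ≈ 5.66 × 46^0.642 ≈ 66.12 kt.
V₂: ΔP = 55, V ≈ 5.66 × 55^0.642 ≈ 74.15 kt.
ΔV over 24 h = 8.03 kt → 24 h equivalent = 8.03 × 24/24 ≈ 8.03 kt.
8 kt < 30 kt ⇒ not rapid intensification.

8 kt, no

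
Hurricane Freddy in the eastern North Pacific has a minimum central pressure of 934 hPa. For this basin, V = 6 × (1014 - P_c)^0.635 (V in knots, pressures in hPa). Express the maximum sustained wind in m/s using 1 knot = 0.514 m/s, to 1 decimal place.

ΔP = 1014 − 934 = 80 hPa.
V ≈ 6 × 80^0.635 = 6 × 16.161 ≈ 96.965 kt.
96.965 × 0.514 ≈ 49.84 m/s → 49.8 m/s.

49.8 m/s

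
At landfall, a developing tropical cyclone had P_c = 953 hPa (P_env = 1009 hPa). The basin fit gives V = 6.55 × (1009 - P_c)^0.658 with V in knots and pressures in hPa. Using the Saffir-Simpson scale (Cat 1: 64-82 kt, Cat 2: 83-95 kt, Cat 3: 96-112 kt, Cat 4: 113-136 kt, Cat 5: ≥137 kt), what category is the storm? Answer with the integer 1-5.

2

ΔP = 1009 − 953 = 56 hPa.
V ≈ 6.55 × 56^0.658 = 6.55 × 14.14 ≈ 93 kt.
93 kt falls in the Category 2 band.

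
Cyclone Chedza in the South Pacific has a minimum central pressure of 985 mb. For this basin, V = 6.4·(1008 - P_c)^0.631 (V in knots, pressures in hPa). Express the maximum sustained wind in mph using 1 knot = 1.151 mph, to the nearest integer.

53 mph

ΔP = 1008 − 985 = 23 mb.
V ≈ 6.4 × 23^0.631 = 6.4 × 7.232 ≈ 46.284 kt.
46.284 × 1.151 ≈ 53.27 mph → 53 mph.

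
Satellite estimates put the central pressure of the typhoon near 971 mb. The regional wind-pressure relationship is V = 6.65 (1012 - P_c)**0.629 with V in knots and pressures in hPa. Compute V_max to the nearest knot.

69 kt

ΔP = 1012 − 971 = 41 mb.
41^0.629 ≈ 10.338.
V ≈ 6.65 × 10.338 ≈ 68.7 kt.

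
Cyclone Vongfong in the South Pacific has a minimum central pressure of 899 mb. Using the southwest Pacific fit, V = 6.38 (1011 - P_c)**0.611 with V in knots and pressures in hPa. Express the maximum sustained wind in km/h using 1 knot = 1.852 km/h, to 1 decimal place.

ΔP = 1011 − 899 = 112 mb.
V ≈ 6.38 × 112^0.611 = 6.38 × 17.868 ≈ 113.997 kt.
113.997 × 1.852 ≈ 211.12 km/h → 211.1 km/h.

211.1 km/h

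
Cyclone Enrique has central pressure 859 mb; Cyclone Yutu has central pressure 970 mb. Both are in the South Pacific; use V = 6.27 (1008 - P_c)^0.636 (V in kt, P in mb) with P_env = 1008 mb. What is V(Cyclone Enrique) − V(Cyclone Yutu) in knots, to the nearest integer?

Cyclone Enrique: ΔP = 149; V ≈ 6.27 × 149^0.636 ≈ 151.15 kt.
Cyclone Yutu: ΔP = 38; V ≈ 6.27 × 38^0.636 ≈ 63.39 kt.
Difference ≈ 151.15 − 63.39 = 87.76 → 88 kt.

88 kt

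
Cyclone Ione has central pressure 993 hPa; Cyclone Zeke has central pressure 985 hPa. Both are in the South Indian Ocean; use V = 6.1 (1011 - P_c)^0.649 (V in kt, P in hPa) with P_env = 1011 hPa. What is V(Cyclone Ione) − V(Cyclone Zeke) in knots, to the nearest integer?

-11 kt

Cyclone Ione: ΔP = 18; V ≈ 6.1 × 18^0.649 ≈ 39.81 kt.
Cyclone Zeke: ΔP = 26; V ≈ 6.1 × 26^0.649 ≈ 50.54 kt.
Difference ≈ 39.81 − 50.54 = -10.73 → -11 kt.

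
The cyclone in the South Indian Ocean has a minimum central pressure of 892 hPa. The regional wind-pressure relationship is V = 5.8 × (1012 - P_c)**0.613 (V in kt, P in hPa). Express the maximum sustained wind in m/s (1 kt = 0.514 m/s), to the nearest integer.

ΔP = 1012 − 892 = 120 hPa.
V ≈ 5.8 × 120^0.613 = 5.8 × 18.816 ≈ 109.136 kt.
109.136 × 0.514 ≈ 56.10 m/s → 56 m/s.

56 m/s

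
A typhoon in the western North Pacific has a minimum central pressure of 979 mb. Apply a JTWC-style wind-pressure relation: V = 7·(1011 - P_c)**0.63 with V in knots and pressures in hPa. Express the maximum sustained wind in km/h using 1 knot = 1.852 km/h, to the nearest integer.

115 km/h

ΔP = 1011 − 979 = 32 mb.
V ≈ 7 × 32^0.63 = 7 × 8.877 ≈ 62.136 kt.
62.136 × 1.852 ≈ 115.08 km/h → 115 km/h.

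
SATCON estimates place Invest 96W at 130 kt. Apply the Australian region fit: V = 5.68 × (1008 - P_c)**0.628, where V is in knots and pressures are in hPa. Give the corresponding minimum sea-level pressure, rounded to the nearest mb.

862 mb

ΔP = (V / 5.68)^(1/0.628) = (130/5.68)^1.592.
130/5.68 = 22.887; 22.887^1.592 ≈ 146.20 mb.
P_c = 1008 − 146.20 = 861.80 ≈ 862 mb.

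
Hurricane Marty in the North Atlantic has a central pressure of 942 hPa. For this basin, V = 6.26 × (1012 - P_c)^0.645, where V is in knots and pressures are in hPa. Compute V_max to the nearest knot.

97 kt

ΔP = 1012 − 942 = 70 hPa.
70^0.645 ≈ 15.491.
V ≈ 6.26 × 15.491 ≈ 97.0 kt.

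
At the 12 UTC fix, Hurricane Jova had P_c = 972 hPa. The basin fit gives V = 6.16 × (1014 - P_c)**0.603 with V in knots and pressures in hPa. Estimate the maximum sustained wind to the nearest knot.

ΔP = 1014 − 972 = 42 hPa.
42^0.603 ≈ 9.524.
V ≈ 6.16 × 9.524 ≈ 58.7 kt.

59 kt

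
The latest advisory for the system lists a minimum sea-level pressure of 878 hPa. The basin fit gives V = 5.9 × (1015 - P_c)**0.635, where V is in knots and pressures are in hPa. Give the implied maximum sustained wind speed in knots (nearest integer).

134 kt

ΔP = 1015 − 878 = 137 hPa.
137^0.635 ≈ 22.741.
V ≈ 5.9 × 22.741 ≈ 134.2 kt.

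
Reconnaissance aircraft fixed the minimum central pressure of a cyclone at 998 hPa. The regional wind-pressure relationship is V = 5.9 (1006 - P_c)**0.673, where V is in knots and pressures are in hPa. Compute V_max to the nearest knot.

24 kt

ΔP = 1006 − 998 = 8 hPa.
8^0.673 ≈ 4.053.
V ≈ 5.9 × 4.053 ≈ 23.9 kt.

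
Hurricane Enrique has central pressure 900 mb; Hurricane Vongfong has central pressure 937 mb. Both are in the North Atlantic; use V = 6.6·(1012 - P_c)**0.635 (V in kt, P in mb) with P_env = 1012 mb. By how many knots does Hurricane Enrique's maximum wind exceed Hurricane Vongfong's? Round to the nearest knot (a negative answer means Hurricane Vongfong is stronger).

Hurricane Enrique: ΔP = 112; V ≈ 6.6 × 112^0.635 ≈ 132.07 kt.
Hurricane Vongfong: ΔP = 75; V ≈ 6.6 × 75^0.635 ≈ 102.38 kt.
Difference ≈ 132.07 − 102.38 = 29.69 → 30 kt.

30 kt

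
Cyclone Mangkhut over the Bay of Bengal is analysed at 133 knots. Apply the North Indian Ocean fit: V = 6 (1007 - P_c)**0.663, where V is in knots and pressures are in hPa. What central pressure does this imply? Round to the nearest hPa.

900 hPa

ΔP = (V / 6)^(1/0.663) = (133/6)^1.508.
133/6 = 22.167; 22.167^1.508 ≈ 107.08 hPa.
P_c = 1007 − 107.08 = 899.92 ≈ 900 hPa.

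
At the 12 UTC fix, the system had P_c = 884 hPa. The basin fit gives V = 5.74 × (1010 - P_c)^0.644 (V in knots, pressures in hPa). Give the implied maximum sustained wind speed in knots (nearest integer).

129 kt

ΔP = 1010 − 884 = 126 hPa.
126^0.644 ≈ 22.524.
V ≈ 5.74 × 22.524 ≈ 129.3 kt.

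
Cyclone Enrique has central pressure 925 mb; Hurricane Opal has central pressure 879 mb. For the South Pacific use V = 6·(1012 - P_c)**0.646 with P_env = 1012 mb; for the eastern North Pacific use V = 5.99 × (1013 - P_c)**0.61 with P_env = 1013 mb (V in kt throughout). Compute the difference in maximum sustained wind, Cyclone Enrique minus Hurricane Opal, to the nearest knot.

-11 kt

Cyclone Enrique: ΔP = 87; V ≈ 6 × 87^0.646 ≈ 107.42 kt.
Hurricane Opal: ΔP = 134; V ≈ 5.99 × 134^0.61 ≈ 118.84 kt.
Difference ≈ 107.42 − 118.84 = -11.42 → -11 kt.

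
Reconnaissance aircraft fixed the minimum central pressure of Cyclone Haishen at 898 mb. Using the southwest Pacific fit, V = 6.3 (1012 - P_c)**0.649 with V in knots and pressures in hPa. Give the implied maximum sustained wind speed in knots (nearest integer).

ΔP = 1012 − 898 = 114 mb.
114^0.649 ≈ 21.624.
V ≈ 6.3 × 21.624 ≈ 136.2 kt.

136 kt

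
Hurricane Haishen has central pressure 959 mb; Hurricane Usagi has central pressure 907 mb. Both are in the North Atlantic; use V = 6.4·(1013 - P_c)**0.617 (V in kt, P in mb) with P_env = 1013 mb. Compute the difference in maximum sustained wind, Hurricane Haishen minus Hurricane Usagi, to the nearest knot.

-39 kt

Hurricane Haishen: ΔP = 54; V ≈ 6.4 × 54^0.617 ≈ 75.00 kt.
Hurricane Usagi: ΔP = 106; V ≈ 6.4 × 106^0.617 ≈ 113.71 kt.
Difference ≈ 75.00 − 113.71 = -38.71 → -39 kt.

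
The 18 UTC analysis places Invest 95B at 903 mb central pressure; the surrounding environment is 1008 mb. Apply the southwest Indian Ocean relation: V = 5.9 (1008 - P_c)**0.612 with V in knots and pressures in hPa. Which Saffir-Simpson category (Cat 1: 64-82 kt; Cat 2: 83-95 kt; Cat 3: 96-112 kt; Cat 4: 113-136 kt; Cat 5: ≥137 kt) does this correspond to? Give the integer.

3

ΔP = 1008 − 903 = 105 mb.
V ≈ 5.9 × 105^0.612 = 5.9 × 17.26 ≈ 102 kt.
102 kt falls in the Category 3 band.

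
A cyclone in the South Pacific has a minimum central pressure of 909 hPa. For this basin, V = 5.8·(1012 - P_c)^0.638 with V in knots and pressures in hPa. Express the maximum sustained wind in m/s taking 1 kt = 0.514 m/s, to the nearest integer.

57 m/s

ΔP = 1012 − 909 = 103 hPa.
V ≈ 5.8 × 103^0.638 = 5.8 × 19.239 ≈ 111.588 kt.
111.588 × 0.514 ≈ 57.36 m/s → 57 m/s.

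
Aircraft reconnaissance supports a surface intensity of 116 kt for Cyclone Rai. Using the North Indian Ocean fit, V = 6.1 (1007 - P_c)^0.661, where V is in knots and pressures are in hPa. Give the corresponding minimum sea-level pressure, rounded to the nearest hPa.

921 hPa

ΔP = (V / 6.1)^(1/0.661) = (116/6.1)^1.513.
116/6.1 = 19.016; 19.016^1.513 ≈ 86.13 hPa.
P_c = 1007 − 86.13 = 920.87 ≈ 921 hPa.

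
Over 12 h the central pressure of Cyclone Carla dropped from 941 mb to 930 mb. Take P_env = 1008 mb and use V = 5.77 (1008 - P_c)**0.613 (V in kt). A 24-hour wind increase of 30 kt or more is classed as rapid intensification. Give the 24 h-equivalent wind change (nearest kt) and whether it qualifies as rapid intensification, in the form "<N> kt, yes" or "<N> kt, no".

V₁: ΔP = 67, V ≈ 5.77 × 67^0.613 ≈ 75.96 kt.
V₂: ΔP = 78, V ≈ 5.77 × 78^0.613 ≈ 83.37 kt.
ΔV over 12 h = 7.41 kt → 24 h equivalent = 7.41 × 24/12 ≈ 14.82 kt.
15 kt < 30 kt ⇒ not rapid intensification.

15 kt, no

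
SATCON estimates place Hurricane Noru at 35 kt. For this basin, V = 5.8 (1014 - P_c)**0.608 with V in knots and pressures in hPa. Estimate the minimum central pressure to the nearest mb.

ΔP = (V / 5.8)^(1/0.608) = (35/5.8)^1.645.
35/5.8 = 6.034; 6.034^1.645 ≈ 19.23 mb.
P_c = 1014 − 19.23 = 994.77 ≈ 995 mb.

995 mb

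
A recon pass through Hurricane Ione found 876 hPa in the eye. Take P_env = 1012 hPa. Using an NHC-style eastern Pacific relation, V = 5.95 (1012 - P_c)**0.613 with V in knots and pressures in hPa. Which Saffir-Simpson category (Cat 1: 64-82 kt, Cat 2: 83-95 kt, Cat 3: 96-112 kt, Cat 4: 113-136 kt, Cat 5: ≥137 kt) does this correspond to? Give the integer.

ΔP = 1012 − 876 = 136 hPa.
V ≈ 5.95 × 136^0.613 = 5.95 × 20.32 ≈ 121 kt.
121 kt falls in the Category 4 band.

4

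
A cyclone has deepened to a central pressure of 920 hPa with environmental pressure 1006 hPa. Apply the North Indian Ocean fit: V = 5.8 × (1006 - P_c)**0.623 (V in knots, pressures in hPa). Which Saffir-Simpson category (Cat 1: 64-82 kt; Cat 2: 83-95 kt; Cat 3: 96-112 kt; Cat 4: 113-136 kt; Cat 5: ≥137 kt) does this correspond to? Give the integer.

2

ΔP = 1006 − 920 = 86 hPa.
V ≈ 5.8 × 86^0.623 = 5.8 × 16.04 ≈ 93 kt.
93 kt falls in the Category 2 band.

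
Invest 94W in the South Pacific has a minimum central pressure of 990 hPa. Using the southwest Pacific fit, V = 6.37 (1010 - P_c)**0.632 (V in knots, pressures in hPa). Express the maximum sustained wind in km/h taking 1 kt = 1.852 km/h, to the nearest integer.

78 km/h

ΔP = 1010 − 990 = 20 hPa.
V ≈ 6.37 × 20^0.632 = 6.37 × 6.641 ≈ 42.305 kt.
42.305 × 1.852 ≈ 78.35 km/h → 78 km/h.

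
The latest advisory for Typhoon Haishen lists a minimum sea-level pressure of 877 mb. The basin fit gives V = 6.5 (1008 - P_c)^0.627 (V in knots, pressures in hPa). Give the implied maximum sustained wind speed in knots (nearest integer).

ΔP = 1008 − 877 = 131 mb.
131^0.627 ≈ 21.258.
V ≈ 6.5 × 21.258 ≈ 138.2 kt.

138 kt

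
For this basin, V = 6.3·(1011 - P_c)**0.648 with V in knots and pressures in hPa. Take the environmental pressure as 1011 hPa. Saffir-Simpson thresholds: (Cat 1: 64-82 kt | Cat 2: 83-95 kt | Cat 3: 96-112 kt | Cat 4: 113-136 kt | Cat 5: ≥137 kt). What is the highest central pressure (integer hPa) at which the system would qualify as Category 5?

Category 5 begins at V = 137 kt.
Required ΔP = (137/6.3)^(1/0.648) = 21.746^1.543 ≈ 115.84 hPa.
P_c ≤ 1011 − 115.84 = 895.16, so the highest integer P_c is 895 hPa.

895 hPa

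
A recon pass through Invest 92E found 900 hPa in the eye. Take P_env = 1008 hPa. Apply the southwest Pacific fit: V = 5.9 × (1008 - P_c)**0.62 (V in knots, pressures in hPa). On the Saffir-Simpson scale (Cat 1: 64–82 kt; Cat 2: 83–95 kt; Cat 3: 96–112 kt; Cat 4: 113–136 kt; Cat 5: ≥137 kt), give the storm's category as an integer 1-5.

3

ΔP = 1008 − 900 = 108 hPa.
V ≈ 5.9 × 108^0.62 = 5.9 × 18.23 ≈ 108 kt.
108 kt falls in the Category 3 band.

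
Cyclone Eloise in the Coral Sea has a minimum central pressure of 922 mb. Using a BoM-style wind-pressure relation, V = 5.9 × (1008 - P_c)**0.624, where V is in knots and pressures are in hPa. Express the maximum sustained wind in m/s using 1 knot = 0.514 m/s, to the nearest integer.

49 m/s

ΔP = 1008 − 922 = 86 mb.
V ≈ 5.9 × 86^0.624 = 5.9 × 16.111 ≈ 95.056 kt.
95.056 × 0.514 ≈ 48.86 m/s → 49 m/s.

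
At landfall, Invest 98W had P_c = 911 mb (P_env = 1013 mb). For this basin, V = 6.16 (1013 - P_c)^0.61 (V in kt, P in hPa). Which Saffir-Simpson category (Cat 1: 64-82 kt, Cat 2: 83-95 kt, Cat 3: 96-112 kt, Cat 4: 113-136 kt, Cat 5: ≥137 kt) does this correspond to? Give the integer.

3

ΔP = 1013 − 911 = 102 mb.
V ≈ 6.16 × 102^0.61 = 6.16 × 16.80 ≈ 103 kt.
103 kt falls in the Category 3 band.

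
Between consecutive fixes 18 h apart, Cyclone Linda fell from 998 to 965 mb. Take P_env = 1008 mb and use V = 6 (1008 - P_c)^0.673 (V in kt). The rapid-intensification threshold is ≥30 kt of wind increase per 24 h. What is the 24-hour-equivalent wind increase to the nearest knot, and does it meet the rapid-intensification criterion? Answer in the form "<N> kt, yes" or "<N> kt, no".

63 kt, yes

V₁: ΔP = 10, V ≈ 6 × 10^0.673 ≈ 28.26 kt.
V₂: ΔP = 43, V ≈ 6 × 43^0.673 ≈ 75.42 kt.
ΔV over 18 h = 47.16 kt → 24 h equivalent = 47.16 × 24/18 ≈ 62.88 kt.
63 kt ≥ 30 kt ⇒ rapid intensification.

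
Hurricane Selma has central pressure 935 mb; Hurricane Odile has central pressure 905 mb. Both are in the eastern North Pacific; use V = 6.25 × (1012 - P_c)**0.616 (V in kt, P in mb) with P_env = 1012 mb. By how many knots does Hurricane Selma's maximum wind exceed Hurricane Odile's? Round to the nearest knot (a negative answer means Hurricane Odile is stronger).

Hurricane Selma: ΔP = 77; V ≈ 6.25 × 77^0.616 ≈ 90.77 kt.
Hurricane Odile: ΔP = 107; V ≈ 6.25 × 107^0.616 ≈ 111.17 kt.
Difference ≈ 90.77 − 111.17 = -20.40 → -20 kt.

-20 kt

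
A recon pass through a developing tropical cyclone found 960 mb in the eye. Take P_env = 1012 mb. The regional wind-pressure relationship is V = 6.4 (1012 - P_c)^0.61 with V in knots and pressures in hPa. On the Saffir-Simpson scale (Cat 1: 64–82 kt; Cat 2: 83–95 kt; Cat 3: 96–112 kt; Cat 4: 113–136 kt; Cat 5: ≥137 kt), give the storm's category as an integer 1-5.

ΔP = 1012 − 960 = 52 mb.
V ≈ 6.4 × 52^0.61 = 6.4 × 11.14 ≈ 71 kt.
71 kt falls in the Category 1 band.

1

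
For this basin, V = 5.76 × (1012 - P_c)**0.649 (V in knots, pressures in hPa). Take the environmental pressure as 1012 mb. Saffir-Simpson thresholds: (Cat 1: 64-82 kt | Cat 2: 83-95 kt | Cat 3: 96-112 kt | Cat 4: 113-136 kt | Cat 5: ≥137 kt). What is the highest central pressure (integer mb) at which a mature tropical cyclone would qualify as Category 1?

Category 1 begins at V = 64 kt.
Required ΔP = (64/5.76)^(1/0.649) = 11.111^1.541 ≈ 40.86 mb.
P_c ≤ 1012 − 40.86 = 971.14, so the highest integer P_c is 971 mb.

971 mb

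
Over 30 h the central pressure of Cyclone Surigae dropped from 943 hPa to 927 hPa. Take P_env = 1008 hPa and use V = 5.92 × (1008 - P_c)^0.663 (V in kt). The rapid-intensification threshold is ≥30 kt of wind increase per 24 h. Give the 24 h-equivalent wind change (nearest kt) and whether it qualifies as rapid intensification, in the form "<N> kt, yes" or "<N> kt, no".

V₁: ΔP = 65, V ≈ 5.92 × 65^0.663 ≈ 94.25 kt.
V₂: ΔP = 81, V ≈ 5.92 × 81^0.663 ≈ 109.06 kt.
ΔV over 30 h = 14.81 kt → 24 h equivalent = 14.81 × 24/30 ≈ 11.85 kt.
12 kt < 30 kt ⇒ not rapid intensification.

12 kt, no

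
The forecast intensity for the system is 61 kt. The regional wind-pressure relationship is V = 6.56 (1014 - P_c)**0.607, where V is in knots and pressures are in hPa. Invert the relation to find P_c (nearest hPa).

ΔP = (V / 6.56)^(1/0.607) = (61/6.56)^1.647.
61/6.56 = 9.299; 9.299^1.647 ≈ 39.39 hPa.
P_c = 1014 − 39.39 = 974.61 ≈ 975 hPa.

975 hPa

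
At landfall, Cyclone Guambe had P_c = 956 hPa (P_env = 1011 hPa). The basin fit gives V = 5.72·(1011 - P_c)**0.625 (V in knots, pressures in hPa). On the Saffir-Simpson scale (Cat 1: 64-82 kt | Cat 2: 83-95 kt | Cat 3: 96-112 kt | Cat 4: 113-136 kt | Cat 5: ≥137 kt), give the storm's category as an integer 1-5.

1

ΔP = 1011 − 956 = 55 hPa.
V ≈ 5.72 × 55^0.625 = 5.72 × 12.24 ≈ 70 kt.
70 kt falls in the Category 1 band.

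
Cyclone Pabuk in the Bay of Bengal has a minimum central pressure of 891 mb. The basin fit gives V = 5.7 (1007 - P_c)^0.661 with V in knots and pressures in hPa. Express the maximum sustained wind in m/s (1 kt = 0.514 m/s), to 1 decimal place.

ΔP = 1007 − 891 = 116 mb.
V ≈ 5.7 × 116^0.661 = 5.7 × 23.153 ≈ 131.972 kt.
131.972 × 0.514 ≈ 67.83 m/s → 67.8 m/s.

67.8 m/s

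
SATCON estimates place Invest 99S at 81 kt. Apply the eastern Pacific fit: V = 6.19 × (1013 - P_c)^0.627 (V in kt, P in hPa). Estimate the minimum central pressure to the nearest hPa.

ΔP = (V / 6.19)^(1/0.627) = (81/6.19)^1.595.
81/6.19 = 13.086; 13.086^1.595 ≈ 60.42 hPa.
P_c = 1013 − 60.42 = 952.58 ≈ 953 hPa.

953 hPa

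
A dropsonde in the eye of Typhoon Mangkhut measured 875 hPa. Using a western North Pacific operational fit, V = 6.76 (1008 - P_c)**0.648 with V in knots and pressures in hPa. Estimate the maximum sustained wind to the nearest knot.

161 kt

ΔP = 1008 − 875 = 133 hPa.
133^0.648 ≈ 23.782.
V ≈ 6.76 × 23.782 ≈ 160.8 kt.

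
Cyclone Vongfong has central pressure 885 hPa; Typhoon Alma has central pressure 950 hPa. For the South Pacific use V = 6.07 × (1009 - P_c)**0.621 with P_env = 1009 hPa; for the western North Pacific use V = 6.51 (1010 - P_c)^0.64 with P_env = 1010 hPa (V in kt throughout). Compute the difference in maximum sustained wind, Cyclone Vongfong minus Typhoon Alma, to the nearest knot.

Cyclone Vongfong: ΔP = 124; V ≈ 6.07 × 124^0.621 ≈ 121.12 kt.
Typhoon Alma: ΔP = 60; V ≈ 6.51 × 60^0.64 ≈ 89.45 kt.
Difference ≈ 121.12 − 89.45 = 31.67 → 32 kt.

32 kt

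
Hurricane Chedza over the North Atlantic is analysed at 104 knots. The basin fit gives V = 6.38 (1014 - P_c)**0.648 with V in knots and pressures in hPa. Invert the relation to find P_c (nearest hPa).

940 hPa

ΔP = (V / 6.38)^(1/0.648) = (104/6.38)^1.543.
104/6.38 = 16.301; 16.301^1.543 ≈ 74.25 hPa.
P_c = 1014 − 74.25 = 939.75 ≈ 940 hPa.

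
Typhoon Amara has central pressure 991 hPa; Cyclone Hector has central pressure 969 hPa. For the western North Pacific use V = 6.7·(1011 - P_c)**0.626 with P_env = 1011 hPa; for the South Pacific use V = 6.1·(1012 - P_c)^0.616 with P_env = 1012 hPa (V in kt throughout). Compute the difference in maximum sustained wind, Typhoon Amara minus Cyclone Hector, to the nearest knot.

Typhoon Amara: ΔP = 20; V ≈ 6.7 × 20^0.626 ≈ 43.70 kt.
Cyclone Hector: ΔP = 43; V ≈ 6.1 × 43^0.616 ≈ 61.88 kt.
Difference ≈ 43.70 − 61.88 = -18.18 → -18 kt.

-18 kt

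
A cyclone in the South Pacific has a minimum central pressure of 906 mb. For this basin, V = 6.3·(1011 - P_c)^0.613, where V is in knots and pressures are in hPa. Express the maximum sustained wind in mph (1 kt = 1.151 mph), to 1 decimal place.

ΔP = 1011 − 906 = 105 mb.
V ≈ 6.3 × 105^0.613 = 6.3 × 17.338 ≈ 109.227 kt.
109.227 × 1.151 ≈ 125.72 mph → 125.7 mph.

125.7 mph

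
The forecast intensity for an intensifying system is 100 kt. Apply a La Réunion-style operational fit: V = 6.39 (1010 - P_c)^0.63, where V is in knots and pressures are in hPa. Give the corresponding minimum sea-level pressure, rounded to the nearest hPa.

ΔP = (V / 6.39)^(1/0.63) = (100/6.39)^1.587.
100/6.39 = 15.649; 15.649^1.587 ≈ 78.71 hPa.
P_c = 1010 − 78.71 = 931.29 ≈ 931 hPa.

931 hPa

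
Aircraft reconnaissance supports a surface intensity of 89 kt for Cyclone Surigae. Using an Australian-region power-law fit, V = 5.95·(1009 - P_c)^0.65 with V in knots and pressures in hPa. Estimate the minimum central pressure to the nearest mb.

ΔP = (V / 5.95)^(1/0.65) = (89/5.95)^1.538.
89/5.95 = 14.958; 14.958^1.538 ≈ 64.19 mb.
P_c = 1009 − 64.19 = 944.81 ≈ 945 mb.

945 mb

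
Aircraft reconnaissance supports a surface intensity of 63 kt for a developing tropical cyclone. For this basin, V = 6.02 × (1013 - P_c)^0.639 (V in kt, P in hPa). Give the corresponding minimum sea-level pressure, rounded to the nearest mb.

974 mb

ΔP = (V / 6.02)^(1/0.639) = (63/6.02)^1.565.
63/6.02 = 10.465; 10.465^1.565 ≈ 39.43 mb.
P_c = 1013 − 39.43 = 973.57 ≈ 974 mb.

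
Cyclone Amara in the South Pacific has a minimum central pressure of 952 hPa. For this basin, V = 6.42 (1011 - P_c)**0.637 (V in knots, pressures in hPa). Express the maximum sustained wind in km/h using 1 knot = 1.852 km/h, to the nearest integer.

ΔP = 1011 − 952 = 59 hPa.
V ≈ 6.42 × 59^0.637 = 6.42 × 13.429 ≈ 86.212 kt.
86.212 × 1.852 ≈ 159.66 km/h → 160 km/h.

160 km/h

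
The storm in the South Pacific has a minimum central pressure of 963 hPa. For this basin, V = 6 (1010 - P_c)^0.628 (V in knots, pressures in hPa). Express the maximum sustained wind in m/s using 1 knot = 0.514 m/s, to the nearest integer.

ΔP = 1010 − 963 = 47 hPa.
V ≈ 6 × 47^0.628 = 6 × 11.222 ≈ 67.333 kt.
67.333 × 0.514 ≈ 34.61 m/s → 35 m/s.

35 m/s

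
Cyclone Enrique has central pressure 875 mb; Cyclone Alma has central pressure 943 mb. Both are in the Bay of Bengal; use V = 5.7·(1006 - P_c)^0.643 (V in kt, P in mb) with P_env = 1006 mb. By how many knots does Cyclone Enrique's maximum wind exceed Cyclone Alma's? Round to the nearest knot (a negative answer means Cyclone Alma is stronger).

49 kt

Cyclone Enrique: ΔP = 131; V ≈ 5.7 × 131^0.643 ≈ 131.00 kt.
Cyclone Alma: ΔP = 63; V ≈ 5.7 × 63^0.643 ≈ 81.82 kt.
Difference ≈ 131.00 − 81.82 = 49.18 → 49 kt.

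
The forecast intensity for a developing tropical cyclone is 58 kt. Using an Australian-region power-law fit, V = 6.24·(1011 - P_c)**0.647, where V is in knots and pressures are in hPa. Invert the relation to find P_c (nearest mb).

ΔP = (V / 6.24)^(1/0.647) = (58/6.24)^1.546.
58/6.24 = 9.295; 9.295^1.546 ≈ 31.37 mb.
P_c = 1011 − 31.37 = 979.63 ≈ 980 mb.

980 mb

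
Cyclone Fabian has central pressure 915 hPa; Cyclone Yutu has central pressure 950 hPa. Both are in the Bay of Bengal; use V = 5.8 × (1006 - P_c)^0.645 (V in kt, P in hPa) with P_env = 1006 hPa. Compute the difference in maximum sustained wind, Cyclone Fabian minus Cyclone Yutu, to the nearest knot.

Cyclone Fabian: ΔP = 91; V ≈ 5.8 × 91^0.645 ≈ 106.42 kt.
Cyclone Yutu: ΔP = 56; V ≈ 5.8 × 56^0.645 ≈ 77.81 kt.
Difference ≈ 106.42 − 77.81 = 28.61 → 29 kt.

29 kt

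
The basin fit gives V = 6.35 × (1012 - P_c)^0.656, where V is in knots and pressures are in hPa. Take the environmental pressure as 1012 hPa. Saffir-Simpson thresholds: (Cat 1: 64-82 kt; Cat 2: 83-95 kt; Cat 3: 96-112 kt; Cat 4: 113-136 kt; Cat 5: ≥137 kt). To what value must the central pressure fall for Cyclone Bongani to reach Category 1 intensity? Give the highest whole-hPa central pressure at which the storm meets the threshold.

Category 1 begins at V = 64 kt.
Required ΔP = (64/6.35)^(1/0.656) = 10.079^1.524 ≈ 33.85 hPa.
P_c ≤ 1012 − 33.85 = 978.15, so the highest integer P_c is 978 hPa.

978 hPa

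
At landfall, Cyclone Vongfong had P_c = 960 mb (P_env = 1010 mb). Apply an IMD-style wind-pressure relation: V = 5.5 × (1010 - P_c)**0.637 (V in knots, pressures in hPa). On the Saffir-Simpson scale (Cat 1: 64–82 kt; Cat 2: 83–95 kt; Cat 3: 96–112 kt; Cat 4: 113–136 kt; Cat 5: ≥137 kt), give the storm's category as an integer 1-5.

ΔP = 1010 − 960 = 50 mb.
V ≈ 5.5 × 50^0.637 = 5.5 × 12.08 ≈ 66 kt.
66 kt falls in the Category 1 band.

1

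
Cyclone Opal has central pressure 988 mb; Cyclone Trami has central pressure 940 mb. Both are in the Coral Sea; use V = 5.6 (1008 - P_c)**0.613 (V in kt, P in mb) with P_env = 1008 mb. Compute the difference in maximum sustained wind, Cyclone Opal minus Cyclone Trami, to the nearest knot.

Cyclone Opal: ΔP = 20; V ≈ 5.6 × 20^0.613 ≈ 35.13 kt.
Cyclone Trami: ΔP = 68; V ≈ 5.6 × 68^0.613 ≈ 74.39 kt.
Difference ≈ 35.13 − 74.39 = -39.26 → -39 kt.

-39 kt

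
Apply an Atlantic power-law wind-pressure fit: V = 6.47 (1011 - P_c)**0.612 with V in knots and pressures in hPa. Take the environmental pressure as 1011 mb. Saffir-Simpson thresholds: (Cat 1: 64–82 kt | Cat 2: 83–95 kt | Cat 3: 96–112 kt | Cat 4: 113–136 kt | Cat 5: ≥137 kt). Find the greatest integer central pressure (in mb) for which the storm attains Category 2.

946 mb

Category 2 begins at V = 83 kt.
Required ΔP = (83/6.47)^(1/0.612) = 12.828^1.634 ≈ 64.68 mb.
P_c ≤ 1011 − 64.68 = 946.32, so the highest integer P_c is 946 mb.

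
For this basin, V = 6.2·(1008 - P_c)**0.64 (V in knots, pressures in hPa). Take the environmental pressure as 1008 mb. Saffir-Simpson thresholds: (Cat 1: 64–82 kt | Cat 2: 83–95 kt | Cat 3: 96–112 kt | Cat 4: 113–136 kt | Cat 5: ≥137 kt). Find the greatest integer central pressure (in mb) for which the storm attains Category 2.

Category 2 begins at V = 83 kt.
Required ΔP = (83/6.2)^(1/0.64) = 13.387^1.562 ≈ 57.60 mb.
P_c ≤ 1008 − 57.60 = 950.40, so the highest integer P_c is 950 mb.

950 mb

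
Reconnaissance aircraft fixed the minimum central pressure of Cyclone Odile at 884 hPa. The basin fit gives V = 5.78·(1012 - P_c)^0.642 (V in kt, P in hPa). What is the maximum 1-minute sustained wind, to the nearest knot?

130 kt

ΔP = 1012 − 884 = 128 hPa.
128^0.642 ≈ 22.534.
V ≈ 5.78 × 22.534 ≈ 130.2 kt.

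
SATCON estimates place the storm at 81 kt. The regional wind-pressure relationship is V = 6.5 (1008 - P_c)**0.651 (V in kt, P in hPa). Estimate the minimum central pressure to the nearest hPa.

ΔP = (V / 6.5)^(1/0.651) = (81/6.5)^1.536.
81/6.5 = 12.462; 12.462^1.536 ≈ 48.18 hPa.
P_c = 1008 − 48.18 = 959.82 ≈ 960 hPa.

960 hPa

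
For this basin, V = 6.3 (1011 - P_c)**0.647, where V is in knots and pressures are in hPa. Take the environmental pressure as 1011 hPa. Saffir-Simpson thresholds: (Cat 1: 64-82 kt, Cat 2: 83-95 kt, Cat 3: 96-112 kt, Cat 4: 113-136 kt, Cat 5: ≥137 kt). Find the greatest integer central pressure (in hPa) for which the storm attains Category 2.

Category 2 begins at V = 83 kt.
Required ΔP = (83/6.3)^(1/0.647) = 13.175^1.546 ≈ 53.78 hPa.
P_c ≤ 1011 − 53.78 = 957.22, so the highest integer P_c is 957 hPa.

957 hPa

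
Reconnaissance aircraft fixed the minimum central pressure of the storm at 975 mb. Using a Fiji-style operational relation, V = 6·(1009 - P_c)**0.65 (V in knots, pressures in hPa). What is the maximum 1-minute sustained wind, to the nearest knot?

59 kt

ΔP = 1009 − 975 = 34 mb.
34^0.65 ≈ 9.896.
V ≈ 6 × 9.896 ≈ 59.4 kt.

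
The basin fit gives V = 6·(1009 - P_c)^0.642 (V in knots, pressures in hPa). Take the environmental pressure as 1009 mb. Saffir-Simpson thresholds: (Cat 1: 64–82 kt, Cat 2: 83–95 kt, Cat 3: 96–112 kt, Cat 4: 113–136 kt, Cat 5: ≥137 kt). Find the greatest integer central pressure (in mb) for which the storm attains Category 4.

912 mb

Category 4 begins at V = 113 kt.
Required ΔP = (113/6)^(1/0.642) = 18.833^1.558 ≈ 96.80 mb.
P_c ≤ 1009 − 96.80 = 912.20, so the highest integer P_c is 912 mb.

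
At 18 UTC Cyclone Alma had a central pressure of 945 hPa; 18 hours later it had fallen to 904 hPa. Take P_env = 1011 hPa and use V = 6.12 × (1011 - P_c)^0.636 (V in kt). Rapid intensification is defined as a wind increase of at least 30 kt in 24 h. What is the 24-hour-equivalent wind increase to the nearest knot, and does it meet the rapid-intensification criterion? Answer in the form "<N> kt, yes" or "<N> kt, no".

V₁: ΔP = 66, V ≈ 6.12 × 66^0.636 ≈ 87.90 kt.
V₂: ΔP = 107, V ≈ 6.12 × 107^0.636 ≈ 119.52 kt.
ΔV over 18 h = 31.62 kt → 24 h equivalent = 31.62 × 24/18 ≈ 42.16 kt.
42 kt ≥ 30 kt ⇒ rapid intensification.

42 kt, yes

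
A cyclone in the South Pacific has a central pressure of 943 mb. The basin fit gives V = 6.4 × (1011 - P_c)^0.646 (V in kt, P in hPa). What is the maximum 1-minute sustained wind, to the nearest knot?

ΔP = 1011 − 943 = 68 mb.
68^0.646 ≈ 15.269.
V ≈ 6.4 × 15.269 ≈ 97.7 kt.

98 kt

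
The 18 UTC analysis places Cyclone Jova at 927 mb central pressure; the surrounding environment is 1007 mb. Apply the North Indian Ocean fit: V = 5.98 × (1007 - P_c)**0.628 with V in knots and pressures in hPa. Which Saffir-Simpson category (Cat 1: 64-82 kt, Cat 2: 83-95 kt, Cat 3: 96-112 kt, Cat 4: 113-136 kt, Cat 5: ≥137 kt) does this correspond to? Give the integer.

ΔP = 1007 − 927 = 80 mb.
V ≈ 5.98 × 80^0.628 = 5.98 × 15.67 ≈ 94 kt.
94 kt falls in the Category 2 band.

2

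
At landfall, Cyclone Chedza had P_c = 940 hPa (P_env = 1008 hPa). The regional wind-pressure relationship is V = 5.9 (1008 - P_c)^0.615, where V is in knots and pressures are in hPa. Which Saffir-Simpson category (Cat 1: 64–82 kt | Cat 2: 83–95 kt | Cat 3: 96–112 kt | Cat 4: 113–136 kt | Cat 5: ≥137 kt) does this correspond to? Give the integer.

1

ΔP = 1008 − 940 = 68 hPa.
V ≈ 5.9 × 68^0.615 = 5.9 × 13.40 ≈ 79 kt.
79 kt falls in the Category 1 band.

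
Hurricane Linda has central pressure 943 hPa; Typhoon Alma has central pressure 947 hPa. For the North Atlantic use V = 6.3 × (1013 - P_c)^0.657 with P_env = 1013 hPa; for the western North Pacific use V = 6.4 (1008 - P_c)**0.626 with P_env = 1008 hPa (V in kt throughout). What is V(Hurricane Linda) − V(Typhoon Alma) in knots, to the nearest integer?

Hurricane Linda: ΔP = 70; V ≈ 6.3 × 70^0.657 ≈ 102.70 kt.
Typhoon Alma: ΔP = 61; V ≈ 6.4 × 61^0.626 ≈ 83.91 kt.
Difference ≈ 102.70 − 83.91 = 18.79 → 19 kt.

19 kt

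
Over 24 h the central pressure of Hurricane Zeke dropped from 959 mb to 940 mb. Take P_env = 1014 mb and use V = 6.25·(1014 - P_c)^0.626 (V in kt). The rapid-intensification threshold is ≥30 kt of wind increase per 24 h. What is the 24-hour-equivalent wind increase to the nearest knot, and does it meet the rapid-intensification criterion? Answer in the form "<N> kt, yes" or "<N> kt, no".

V₁: ΔP = 55, V ≈ 6.25 × 55^0.626 ≈ 76.80 kt.
V₂: ΔP = 74, V ≈ 6.25 × 74^0.626 ≈ 92.47 kt.
ΔV over 24 h = 15.67 kt → 24 h equivalent = 15.67 × 24/24 ≈ 15.67 kt.
16 kt < 30 kt ⇒ not rapid intensification.

16 kt, no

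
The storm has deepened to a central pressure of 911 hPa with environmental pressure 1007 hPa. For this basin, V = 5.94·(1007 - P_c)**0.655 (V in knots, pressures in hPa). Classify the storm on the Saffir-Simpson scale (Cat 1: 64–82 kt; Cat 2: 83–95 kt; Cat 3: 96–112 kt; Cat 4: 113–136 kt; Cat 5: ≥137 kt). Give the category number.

4

ΔP = 1007 − 911 = 96 hPa.
V ≈ 5.94 × 96^0.655 = 5.94 × 19.88 ≈ 118 kt.
118 kt falls in the Category 4 band.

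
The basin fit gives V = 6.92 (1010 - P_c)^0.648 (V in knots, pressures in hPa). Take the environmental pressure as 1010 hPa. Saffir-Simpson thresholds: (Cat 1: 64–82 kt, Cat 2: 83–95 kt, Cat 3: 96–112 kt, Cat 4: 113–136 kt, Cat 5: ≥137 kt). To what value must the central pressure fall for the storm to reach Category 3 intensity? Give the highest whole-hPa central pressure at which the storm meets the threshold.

952 hPa

Category 3 begins at V = 96 kt.
Required ΔP = (96/6.92)^(1/0.648) = 13.873^1.543 ≈ 57.89 hPa.
P_c ≤ 1010 − 57.89 = 952.11, so the highest integer P_c is 952 hPa.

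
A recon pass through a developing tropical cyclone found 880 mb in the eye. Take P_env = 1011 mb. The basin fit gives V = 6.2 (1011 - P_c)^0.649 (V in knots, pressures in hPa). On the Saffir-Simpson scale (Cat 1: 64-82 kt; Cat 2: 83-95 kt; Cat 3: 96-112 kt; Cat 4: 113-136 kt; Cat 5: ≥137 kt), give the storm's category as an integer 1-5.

5

ΔP = 1011 − 880 = 131 mb.
V ≈ 6.2 × 131^0.649 = 6.2 × 23.67 ≈ 147 kt.
147 kt falls in the Category 5 band.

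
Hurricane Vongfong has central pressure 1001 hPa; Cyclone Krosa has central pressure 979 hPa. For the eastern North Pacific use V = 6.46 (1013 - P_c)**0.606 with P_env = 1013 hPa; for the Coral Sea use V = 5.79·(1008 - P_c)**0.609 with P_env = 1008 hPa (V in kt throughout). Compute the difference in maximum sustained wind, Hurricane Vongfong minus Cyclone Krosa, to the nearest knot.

Hurricane Vongfong: ΔP = 12; V ≈ 6.46 × 12^0.606 ≈ 29.12 kt.
Cyclone Krosa: ΔP = 29; V ≈ 5.79 × 29^0.609 ≈ 45.01 kt.
Difference ≈ 29.12 − 45.01 = -15.89 → -16 kt.

-16 kt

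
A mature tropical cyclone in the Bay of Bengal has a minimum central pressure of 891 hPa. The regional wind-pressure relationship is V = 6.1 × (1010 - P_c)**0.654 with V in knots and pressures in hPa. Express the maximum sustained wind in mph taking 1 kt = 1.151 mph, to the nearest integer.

ΔP = 1010 − 891 = 119 hPa.
V ≈ 6.1 × 119^0.654 = 6.1 × 22.772 ≈ 138.911 kt.
138.911 × 1.151 ≈ 159.89 mph → 160 mph.

160 mph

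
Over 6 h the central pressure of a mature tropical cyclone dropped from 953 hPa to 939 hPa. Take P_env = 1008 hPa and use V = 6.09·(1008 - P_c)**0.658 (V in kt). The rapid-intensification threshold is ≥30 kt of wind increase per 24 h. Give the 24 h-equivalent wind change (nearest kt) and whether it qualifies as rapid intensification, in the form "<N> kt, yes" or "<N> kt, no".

V₁: ΔP = 55, V ≈ 6.09 × 55^0.658 ≈ 85.07 kt.
V₂: ΔP = 69, V ≈ 6.09 × 69^0.658 ≈ 98.76 kt.
ΔV over 6 h = 13.69 kt → 24 h equivalent = 13.69 × 24/6 ≈ 54.76 kt.
55 kt ≥ 30 kt ⇒ rapid intensification.

55 kt, yes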